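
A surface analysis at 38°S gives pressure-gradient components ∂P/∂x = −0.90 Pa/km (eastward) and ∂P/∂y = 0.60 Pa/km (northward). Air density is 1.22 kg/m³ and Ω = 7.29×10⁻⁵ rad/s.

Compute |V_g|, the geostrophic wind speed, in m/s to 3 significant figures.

9.88 m/s

Coriolis parameter at 38°S:
f = 2Ω sin φ = 2 × 7.29×10⁻⁵ × sin 38° = 8.98×10⁻⁵ s⁻¹
In the Southern Hemisphere f is negative: f = −8.98×10⁻⁵ s⁻¹.
Component geostrophic relations (x east, y north):
u_g = −(1/(fρ)) ∂P/∂y,  v_g = (1/(fρ)) ∂P/∂x
u_g = −(0.60×10⁻³)/(−8.98×10⁻⁵ × 1.22) = 5.48 m/s;  v_g = (−0.90×10⁻³)/(−8.98×10⁻⁵ × 1.22) = 8.22 m/s
|V_g| = √(u_g² + v_g²) = 9.88 m/s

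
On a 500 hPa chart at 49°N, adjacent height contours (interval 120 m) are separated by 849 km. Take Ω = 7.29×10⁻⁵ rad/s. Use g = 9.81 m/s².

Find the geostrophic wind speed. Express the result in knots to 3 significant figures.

24.5 knots

Coriolis parameter at 49°N:
f = 2Ω sin φ = 2 × 7.29×10⁻⁵ × sin 49° = 1.10×10⁻⁴ s⁻¹
Height gradient: |∂Z/∂n| = 120 m / 849000 m = 1.41×10⁻⁴
On a pressure surface, geostrophic balance gives V_g = (g/f)|∂Z/∂n|:
V_g = 9.81 × 1.41×10⁻⁴ / 1.10×10⁻⁴ = 12.6 m/s
Converting: 12.6 m/s × 1.944 = 24.5 knots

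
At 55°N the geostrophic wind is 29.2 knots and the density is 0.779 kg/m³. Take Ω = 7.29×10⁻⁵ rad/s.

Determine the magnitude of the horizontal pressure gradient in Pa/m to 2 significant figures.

1.4×10⁻³ Pa/m

Coriolis parameter at 55°N:
f = 2Ω sin φ = 2 × 7.29×10⁻⁵ × sin 55° = 1.19×10⁻⁴ s⁻¹
Wind speed in SI: 29.2 knots = 15.0 m/s
Geostrophic balance rearranged: |∂P/∂n| = f ρ V_g
|∂P/∂n| = 1.19×10⁻⁴ × 0.779 × 15.0 = 1.40×10⁻³ Pa/m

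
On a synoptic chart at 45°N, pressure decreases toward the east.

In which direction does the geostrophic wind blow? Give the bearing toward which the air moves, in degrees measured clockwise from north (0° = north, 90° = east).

180°

The pressure-gradient force points toward the east (bearing 090°).
Geostrophic balance: in the Northern Hemisphere the Coriolis force deflects motion to the right, so the geostrophic wind blows 90° to the right of the pressure-gradient force (low pressure on the left).
Rotating 090° by 90° clockwise gives 180° — the wind blows toward the south.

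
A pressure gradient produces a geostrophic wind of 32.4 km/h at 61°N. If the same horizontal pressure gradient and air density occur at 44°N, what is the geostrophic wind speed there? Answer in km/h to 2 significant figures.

With the same pressure gradient and density, V_g ∝ 1/f ∝ 1/sin φ.
V₂ = V₁ · sin φ₁ / sin φ₂ = 32.4 × sin 61° / sin 44°
V₂ = 32.4 × 0.8746/0.6947 = 41 km/h

41 km/h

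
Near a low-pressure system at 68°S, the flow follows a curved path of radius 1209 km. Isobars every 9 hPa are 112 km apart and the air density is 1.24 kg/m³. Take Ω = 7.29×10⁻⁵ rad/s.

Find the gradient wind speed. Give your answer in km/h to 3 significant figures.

140 km/h

Coriolis parameter at 68°S:
f = 2Ω sin φ = 2 × 7.29×10⁻⁵ × sin 68° = 1.35×10⁻⁴ s⁻¹
Pressure gradient: |∂P/∂n| = 900 Pa / 112000 m = 8.04×10⁻³ Pa/m
Geostrophic speed: V_g = |∂P/∂n|/(fρ) = 8.04×10⁻³/(1.35×10⁻⁴ × 1.24) = 47.9 m/s
Around a low, centrifugal force acts outward with Coriolis, so pressure-gradient force balances both:
(1/ρ)|∂P/∂n| = fV + V²/R  →  V² + fR·V − fR·V_g = 0
With fR = 1.35×10⁻⁴ × 1209×10³ m = 163 m/s:
V = [−fR + √((fR)² + 4 fR V_g)]/2 = [−163 + √(163² + 4×163×47.9)]/2 = 38.8 m/s
Subgeostrophic (V < V_g = 47.9 m/s), as expected around a low.
Converting: 38.8 m/s × 3.6 = 140 km/h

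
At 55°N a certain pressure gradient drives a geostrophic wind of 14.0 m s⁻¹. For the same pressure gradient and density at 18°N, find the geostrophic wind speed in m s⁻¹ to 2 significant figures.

37 m s⁻¹

With the same pressure gradient and density, V_g ∝ 1/f ∝ 1/sin φ.
V₂ = V₁ · sin φ₁ / sin φ₂ = 14.0 × sin 55° / sin 18°
V₂ = 14.0 × 0.8192/0.3090 = 37 m s⁻¹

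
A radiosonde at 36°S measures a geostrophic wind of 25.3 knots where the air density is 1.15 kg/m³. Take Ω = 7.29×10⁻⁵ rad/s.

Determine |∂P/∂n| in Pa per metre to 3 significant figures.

Coriolis parameter at 36°S:
f = 2Ω sin φ = 2 × 7.29×10⁻⁵ × sin 36° = 8.57×10⁻⁵ s⁻¹
Wind speed in SI: 25.3 knots = 13.0 m/s
Geostrophic balance rearranged: |∂P/∂n| = f ρ V_g
|∂P/∂n| = 8.57×10⁻⁵ × 1.15 × 13.0 = 1.28×10⁻³ Pa/m

1.28×10⁻³ Pa/m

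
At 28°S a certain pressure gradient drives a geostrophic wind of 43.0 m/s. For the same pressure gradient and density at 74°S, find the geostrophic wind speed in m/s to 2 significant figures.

With the same pressure gradient and density, V_g ∝ 1/f ∝ 1/sin φ.
V₂ = V₁ · sin φ₁ / sin φ₂ = 43.0 × sin 28° / sin 74°
V₂ = 43.0 × 0.4695/0.9613 = 21 m/s

21 m/s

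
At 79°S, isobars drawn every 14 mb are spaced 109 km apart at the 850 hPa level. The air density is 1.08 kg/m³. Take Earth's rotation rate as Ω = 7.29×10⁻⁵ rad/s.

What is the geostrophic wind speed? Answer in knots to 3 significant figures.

162 knots

Coriolis parameter at 79°S:
f = 2Ω sin φ = 2 × 7.29×10⁻⁵ × sin 79° = 1.43×10⁻⁴ s⁻¹
Pressure gradient: |∂P/∂n| = 1400 Pa / 109000 m = 1.28×10⁻² Pa/m
Geostrophic balance (pressure-gradient force = Coriolis force):
V_g = (1/(fρ)) |∂P/∂n| = 1.28×10⁻² / (1.43×10⁻⁴ × 1.08) = 83.1 m/s
Converting: 83.1 m/s × 1.944 = 162 knots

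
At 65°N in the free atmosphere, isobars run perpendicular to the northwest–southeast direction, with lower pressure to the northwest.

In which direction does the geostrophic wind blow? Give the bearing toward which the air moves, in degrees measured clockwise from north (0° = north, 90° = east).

The pressure-gradient force points toward the northwest (bearing 315°).
Geostrophic balance: in the Northern Hemisphere the Coriolis force deflects motion to the right, so the geostrophic wind blows 90° to the right of the pressure-gradient force (low pressure on the left).
Rotating 315° by 90° clockwise gives 045° — the wind blows toward the northeast.

045°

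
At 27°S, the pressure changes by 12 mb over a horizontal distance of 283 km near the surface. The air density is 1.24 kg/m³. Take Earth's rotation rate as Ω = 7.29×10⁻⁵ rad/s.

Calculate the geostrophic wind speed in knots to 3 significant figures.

Coriolis parameter at 27°S:
f = 2Ω sin φ = 2 × 7.29×10⁻⁵ × sin 27° = 6.62×10⁻⁵ s⁻¹
Pressure gradient: |∂P/∂n| = 1200 Pa / 283000 m = 4.24×10⁻³ Pa/m
Geostrophic balance (pressure-gradient force = Coriolis force):
V_g = (1/(fρ)) |∂P/∂n| = 4.24×10⁻³ / (6.62×10⁻⁵ × 1.24) = 51.7 m/s
Converting: 51.7 m/s × 1.944 = 100 knots

100 knots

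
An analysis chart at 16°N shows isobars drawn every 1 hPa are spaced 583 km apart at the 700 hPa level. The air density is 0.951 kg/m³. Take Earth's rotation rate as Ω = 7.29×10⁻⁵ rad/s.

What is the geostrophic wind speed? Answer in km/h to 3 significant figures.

Coriolis parameter at 16°N:
f = 2Ω sin φ = 2 × 7.29×10⁻⁵ × sin 16° = 4.02×10⁻⁵ s⁻¹
Pressure gradient: |∂P/∂n| = 100 Pa / 583000 m = 1.72×10⁻⁴ Pa/m
Geostrophic balance (pressure-gradient force = Coriolis force):
V_g = (1/(fρ)) |∂P/∂n| = 1.72×10⁻⁴ / (4.02×10⁻⁵ × 0.951) = 4.49 m/s
Converting: 4.49 m/s × 3.6 = 16.2 km/h

16.2 km/h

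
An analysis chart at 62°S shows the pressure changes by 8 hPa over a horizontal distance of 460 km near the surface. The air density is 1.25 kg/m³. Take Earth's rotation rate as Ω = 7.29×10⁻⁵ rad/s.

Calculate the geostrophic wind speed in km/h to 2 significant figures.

39 km/h

Coriolis parameter at 62°S:
f = 2Ω sin φ = 2 × 7.29×10⁻⁵ × sin 62° = 1.29×10⁻⁴ s⁻¹
Pressure gradient: |∂P/∂n| = 800 Pa / 460000 m = 1.74×10⁻³ Pa/m
Geostrophic balance (pressure-gradient force = Coriolis force):
V_g = (1/(fρ)) |∂P/∂n| = 1.74×10⁻³ / (1.29×10⁻⁴ × 1.25) = 10.8 m/s
Converting: 10.8 m/s × 3.6 = 39 km/h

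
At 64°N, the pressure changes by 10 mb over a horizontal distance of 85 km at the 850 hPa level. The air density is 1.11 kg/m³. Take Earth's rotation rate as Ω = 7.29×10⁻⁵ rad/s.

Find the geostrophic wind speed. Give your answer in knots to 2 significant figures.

Coriolis parameter at 64°N:
f = 2Ω sin φ = 2 × 7.29×10⁻⁵ × sin 64° = 1.31×10⁻⁴ s⁻¹
Pressure gradient: |∂P/∂n| = 1000 Pa / 85000 m = 1.18×10⁻² Pa/m
Geostrophic balance (pressure-gradient force = Coriolis force):
V_g = (1/(fρ)) |∂P/∂n| = 1.18×10⁻² / (1.31×10⁻⁴ × 1.11) = 80.9 m/s
Converting: 80.9 m/s × 1.944 = 160 knots

160 knots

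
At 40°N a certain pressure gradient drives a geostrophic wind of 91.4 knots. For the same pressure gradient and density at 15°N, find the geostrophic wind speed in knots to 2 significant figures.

230 knots

With the same pressure gradient and density, V_g ∝ 1/f ∝ 1/sin φ.
V₂ = V₁ · sin φ₁ / sin φ₂ = 91.4 × sin 40° / sin 15°
V₂ = 91.4 × 0.6428/0.2588 = 230 knots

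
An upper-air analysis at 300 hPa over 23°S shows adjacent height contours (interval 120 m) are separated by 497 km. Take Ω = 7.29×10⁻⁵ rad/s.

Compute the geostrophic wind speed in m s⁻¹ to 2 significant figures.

42 m s⁻¹

Coriolis parameter at 23°S:
f = 2Ω sin φ = 2 × 7.29×10⁻⁵ × sin 23° = 5.70×10⁻⁵ s⁻¹
Height gradient: |∂Z/∂n| = 120 m / 497000 m = 2.41×10⁻⁴
On a pressure surface, geostrophic balance gives V_g = (g/f)|∂Z/∂n|:
V_g = 9.81 × 2.41×10⁻⁴ / 5.70×10⁻⁵ = 41.6 m/s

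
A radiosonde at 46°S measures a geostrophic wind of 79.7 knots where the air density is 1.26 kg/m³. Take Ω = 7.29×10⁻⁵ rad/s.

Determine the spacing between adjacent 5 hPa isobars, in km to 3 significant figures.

92.3 km

Coriolis parameter at 46°S:
f = 2Ω sin φ = 2 × 7.29×10⁻⁵ × sin 46° = 1.05×10⁻⁴ s⁻¹
Wind speed in SI: 79.7 knots = 41.0 m/s
Geostrophic balance rearranged: |∂P/∂n| = f ρ V_g
|∂P/∂n| = 1.05×10⁻⁴ × 1.26 × 41.0 = 5.42×10⁻³ Pa/m
Isobar spacing: Δn = ΔP/|∂P/∂n| = 500 Pa / 5.42×10⁻³ Pa/m = 92281 m ≈ 92.3 km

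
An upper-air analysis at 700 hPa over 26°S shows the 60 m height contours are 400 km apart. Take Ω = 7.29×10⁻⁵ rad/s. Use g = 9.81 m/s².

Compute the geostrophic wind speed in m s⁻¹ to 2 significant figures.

Coriolis parameter at 26°S:
f = 2Ω sin φ = 2 × 7.29×10⁻⁵ × sin 26° = 6.39×10⁻⁵ s⁻¹
Height gradient: |∂Z/∂n| = 60 m / 400000 m = 1.50×10⁻⁴
On a pressure surface, geostrophic balance gives V_g = (g/f)|∂Z/∂n|:
V_g = 9.81 × 1.50×10⁻⁴ / 6.39×10⁻⁵ = 23.0 m/s

23 m s⁻¹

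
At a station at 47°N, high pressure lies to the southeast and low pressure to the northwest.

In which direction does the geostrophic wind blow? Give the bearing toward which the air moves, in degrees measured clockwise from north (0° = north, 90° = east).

045°

The pressure-gradient force points toward the northwest (bearing 315°).
Geostrophic balance: in the Northern Hemisphere the Coriolis force deflects motion to the right, so the geostrophic wind blows 90° to the right of the pressure-gradient force (low pressure on the left).
Rotating 315° by 90° clockwise gives 045° — the wind blows toward the northeast.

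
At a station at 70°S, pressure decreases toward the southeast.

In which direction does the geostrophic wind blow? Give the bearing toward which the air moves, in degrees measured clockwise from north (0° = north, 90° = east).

045°

The pressure-gradient force points toward the southeast (bearing 135°).
Geostrophic balance: in the Southern Hemisphere the Coriolis force deflects motion to the left, so the geostrophic wind blows 90° to the left of the pressure-gradient force (low pressure on the right).
Rotating 135° by 90° counterclockwise gives 045° — the wind blows toward the northeast.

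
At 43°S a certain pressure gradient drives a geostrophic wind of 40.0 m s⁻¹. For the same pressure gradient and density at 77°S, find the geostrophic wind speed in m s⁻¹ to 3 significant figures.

28.0 m s⁻¹

With the same pressure gradient and density, V_g ∝ 1/f ∝ 1/sin φ.
V₂ = V₁ · sin φ₁ / sin φ₂ = 40.0 × sin 43° / sin 77°
V₂ = 40.0 × 0.6820/0.9744 = 28.0 m s⁻¹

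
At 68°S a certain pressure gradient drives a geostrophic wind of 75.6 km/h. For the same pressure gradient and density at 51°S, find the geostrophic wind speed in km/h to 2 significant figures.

With the same pressure gradient and density, V_g ∝ 1/f ∝ 1/sin φ.
V₂ = V₁ · sin φ₁ / sin φ₂ = 75.6 × sin 68° / sin 51°
V₂ = 75.6 × 0.9272/0.7771 = 90 km/h

90 km/h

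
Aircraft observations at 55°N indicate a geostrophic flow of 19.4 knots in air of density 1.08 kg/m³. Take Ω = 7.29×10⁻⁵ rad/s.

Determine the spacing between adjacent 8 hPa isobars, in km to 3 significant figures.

Coriolis parameter at 55°N:
f = 2Ω sin φ = 2 × 7.29×10⁻⁵ × sin 55° = 1.19×10⁻⁴ s⁻¹
Wind speed in SI: 19.4 knots = 9.98 m/s
Geostrophic balance rearranged: |∂P/∂n| = f ρ V_g
|∂P/∂n| = 1.19×10⁻⁴ × 1.08 × 9.98 = 1.29×10⁻³ Pa/m
Isobar spacing: Δn = ΔP/|∂P/∂n| = 800 Pa / 1.29×10⁻³ Pa/m = 621447 m ≈ 621 km

621 km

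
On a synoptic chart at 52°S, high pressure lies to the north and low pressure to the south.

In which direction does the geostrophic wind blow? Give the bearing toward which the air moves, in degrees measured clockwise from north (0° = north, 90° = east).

090°

The pressure-gradient force points toward the south (bearing 180°).
Geostrophic balance: in the Southern Hemisphere the Coriolis force deflects motion to the left, so the geostrophic wind blows 90° to the left of the pressure-gradient force (low pressure on the right).
Rotating 180° by 90° counterclockwise gives 090° — the wind blows toward the east.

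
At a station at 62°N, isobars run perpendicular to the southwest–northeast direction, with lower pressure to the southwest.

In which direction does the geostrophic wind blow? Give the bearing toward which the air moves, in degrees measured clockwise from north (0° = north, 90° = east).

315°

The pressure-gradient force points toward the southwest (bearing 225°).
Geostrophic balance: in the Northern Hemisphere the Coriolis force deflects motion to the right, so the geostrophic wind blows 90° to the right of the pressure-gradient force (low pressure on the left).
Rotating 225° by 90° clockwise gives 315° — the wind blows toward the northwest.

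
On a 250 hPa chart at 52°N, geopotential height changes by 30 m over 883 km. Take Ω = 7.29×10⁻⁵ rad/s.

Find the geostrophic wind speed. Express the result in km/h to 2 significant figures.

10 km/h

Coriolis parameter at 52°N:
f = 2Ω sin φ = 2 × 7.29×10⁻⁵ × sin 52° = 1.15×10⁻⁴ s⁻¹
Height gradient: |∂Z/∂n| = 30 m / 883000 m = 3.40×10⁻⁵
On a pressure surface, geostrophic balance gives V_g = (g/f)|∂Z/∂n|:
V_g = 9.81 × 3.40×10⁻⁵ / 1.15×10⁻⁴ = 2.90 m/s
Converting: 2.90 m/s × 3.6 = 10 km/h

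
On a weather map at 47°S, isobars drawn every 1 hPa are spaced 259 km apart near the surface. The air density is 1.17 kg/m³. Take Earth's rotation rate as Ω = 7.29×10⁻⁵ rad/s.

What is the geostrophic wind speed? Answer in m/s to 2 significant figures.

3.1 m/s

Coriolis parameter at 47°S:
f = 2Ω sin φ = 2 × 7.29×10⁻⁵ × sin 47° = 1.07×10⁻⁴ s⁻¹
Pressure gradient: |∂P/∂n| = 100 Pa / 259000 m = 3.86×10⁻⁴ Pa/m
Geostrophic balance (pressure-gradient force = Coriolis force):
V_g = (1/(fρ)) |∂P/∂n| = 3.86×10⁻⁴ / (1.07×10⁻⁴ × 1.17) = 3.09 m/s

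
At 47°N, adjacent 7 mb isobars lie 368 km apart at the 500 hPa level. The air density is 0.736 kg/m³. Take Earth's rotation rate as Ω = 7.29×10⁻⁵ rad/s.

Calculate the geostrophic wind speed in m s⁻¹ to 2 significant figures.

24 m s⁻¹

Coriolis parameter at 47°N:
f = 2Ω sin φ = 2 × 7.29×10⁻⁵ × sin 47° = 1.07×10⁻⁴ s⁻¹
Pressure gradient: |∂P/∂n| = 700 Pa / 368000 m = 1.90×10⁻³ Pa/m
Geostrophic balance (pressure-gradient force = Coriolis force):
V_g = (1/(fρ)) |∂P/∂n| = 1.90×10⁻³ / (1.07×10⁻⁴ × 0.736) = 24.2 m/s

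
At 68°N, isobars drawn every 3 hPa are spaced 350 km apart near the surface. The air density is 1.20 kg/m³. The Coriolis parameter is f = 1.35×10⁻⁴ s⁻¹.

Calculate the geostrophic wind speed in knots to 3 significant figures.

10.3 knots

Pressure gradient: |∂P/∂n| = 300 Pa / 350000 m = 8.57×10⁻⁴ Pa/m
Geostrophic balance (pressure-gradient force = Coriolis force):
V_g = (1/(fρ)) |∂P/∂n| = 8.57×10⁻⁴ / (1.35×10⁻⁴ × 1.20) = 5.29 m/s
Converting: 5.29 m/s × 1.944 = 10.3 knots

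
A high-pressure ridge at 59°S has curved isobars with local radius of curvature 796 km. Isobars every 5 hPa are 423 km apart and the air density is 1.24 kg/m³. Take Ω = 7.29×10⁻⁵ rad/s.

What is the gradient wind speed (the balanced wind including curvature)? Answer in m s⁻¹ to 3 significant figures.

8.32 m s⁻¹

Coriolis parameter at 59°S:
f = 2Ω sin φ = 2 × 7.29×10⁻⁵ × sin 59° = 1.25×10⁻⁴ s⁻¹
Pressure gradient: |∂P/∂n| = 500 Pa / 423000 m = 1.18×10⁻³ Pa/m
Geostrophic speed: V_g = |∂P/∂n|/(fρ) = 1.18×10⁻³/(1.25×10⁻⁴ × 1.24) = 7.63 m/s
Around a high, pressure-gradient force acts outward with centrifugal, so Coriolis balances both:
fV = (1/ρ)|∂P/∂n| + V²/R  →  V² − fR·V + fR·V_g = 0
With fR = 1.25×10⁻⁴ × 796×10³ m = 99.5 m/s:
V = [fR − √((fR)² − 4 fR V_g)]/2 = [99.5 − √(99.5² − 4×99.5×7.63)]/2 = 8.32 m/s
Supergeostrophic (V > V_g = 7.63 m/s), as expected around a high.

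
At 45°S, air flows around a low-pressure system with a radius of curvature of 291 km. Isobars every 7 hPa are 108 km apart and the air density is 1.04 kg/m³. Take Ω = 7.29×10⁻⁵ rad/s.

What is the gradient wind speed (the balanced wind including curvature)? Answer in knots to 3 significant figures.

Coriolis parameter at 45°S:
f = 2Ω sin φ = 2 × 7.29×10⁻⁵ × sin 45° = 1.03×10⁻⁴ s⁻¹
Pressure gradient: |∂P/∂n| = 700 Pa / 108000 m = 6.48×10⁻³ Pa/m
Geostrophic speed: V_g = |∂P/∂n|/(fρ) = 6.48×10⁻³/(1.03×10⁻⁴ × 1.04) = 60.5 m/s
Around a low, centrifugal force acts outward with Coriolis, so pressure-gradient force balances both:
(1/ρ)|∂P/∂n| = fV + V²/R  →  V² + fR·V − fR·V_g = 0
With fR = 1.03×10⁻⁴ × 291×10³ m = 30.0 m/s:
V = [−fR + √((fR)² + 4 fR V_g)]/2 = [−30.0 + √(30.0² + 4×30.0×60.5)]/2 = 30.2 m/s
Subgeostrophic (V < V_g = 60.5 m/s), as expected around a low.
Converting: 30.2 m/s × 1.944 = 58.6 knots

58.6 knots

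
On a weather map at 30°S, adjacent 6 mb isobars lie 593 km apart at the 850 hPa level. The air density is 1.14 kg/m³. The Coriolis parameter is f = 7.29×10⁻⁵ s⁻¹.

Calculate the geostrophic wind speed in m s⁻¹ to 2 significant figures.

12 m s⁻¹

Pressure gradient: |∂P/∂n| = 600 Pa / 593000 m = 1.01×10⁻³ Pa/m
Geostrophic balance (pressure-gradient force = Coriolis force):
V_g = (1/(fρ)) |∂P/∂n| = 1.01×10⁻³ / (7.29×10⁻⁵ × 1.14) = 12.2 m/s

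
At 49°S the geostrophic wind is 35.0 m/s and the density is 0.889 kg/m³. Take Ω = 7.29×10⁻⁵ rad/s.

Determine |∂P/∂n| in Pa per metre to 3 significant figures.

Coriolis parameter at 49°S:
f = 2Ω sin φ = 2 × 7.29×10⁻⁵ × sin 49° = 1.10×10⁻⁴ s⁻¹
Geostrophic balance rearranged: |∂P/∂n| = f ρ V_g
|∂P/∂n| = 1.10×10⁻⁴ × 0.889 × 35.0 = 3.42×10⁻³ Pa/m

3.42×10⁻³ Pa/m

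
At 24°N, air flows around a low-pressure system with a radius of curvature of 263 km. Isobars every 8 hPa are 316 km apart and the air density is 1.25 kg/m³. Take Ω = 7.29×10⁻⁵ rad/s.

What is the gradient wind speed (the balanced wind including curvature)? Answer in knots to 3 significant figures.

32.2 knots

Coriolis parameter at 24°N:
f = 2Ω sin φ = 2 × 7.29×10⁻⁵ × sin 24° = 5.93×10⁻⁵ s⁻¹
Pressure gradient: |∂P/∂n| = 800 Pa / 316000 m = 2.53×10⁻³ Pa/m
Geostrophic speed: V_g = |∂P/∂n|/(fρ) = 2.53×10⁻³/(5.93×10⁻⁵ × 1.25) = 34.2 m/s
Around a low, centrifugal force acts outward with Coriolis, so pressure-gradient force balances both:
(1/ρ)|∂P/∂n| = fV + V²/R  →  V² + fR·V − fR·V_g = 0
With fR = 5.93×10⁻⁵ × 263×10³ m = 15.6 m/s:
V = [−fR + √((fR)² + 4 fR V_g)]/2 = [−15.6 + √(15.6² + 4×15.6×34.2)]/2 = 16.6 m/s
Subgeostrophic (V < V_g = 34.2 m/s), as expected around a low.
Converting: 16.6 m/s × 1.944 = 32.2 knots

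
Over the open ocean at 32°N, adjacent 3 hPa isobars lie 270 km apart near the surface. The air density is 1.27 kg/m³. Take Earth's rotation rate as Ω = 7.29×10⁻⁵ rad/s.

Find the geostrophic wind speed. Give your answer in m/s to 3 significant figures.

11.3 m/s

Coriolis parameter at 32°N:
f = 2Ω sin φ = 2 × 7.29×10⁻⁵ × sin 32° = 7.73×10⁻⁵ s⁻¹
Pressure gradient: |∂P/∂n| = 300 Pa / 270000 m = 1.11×10⁻³ Pa/m
Geostrophic balance (pressure-gradient force = Coriolis force):
V_g = (1/(fρ)) |∂P/∂n| = 1.11×10⁻³ / (7.73×10⁻⁵ × 1.27) = 11.3 m/s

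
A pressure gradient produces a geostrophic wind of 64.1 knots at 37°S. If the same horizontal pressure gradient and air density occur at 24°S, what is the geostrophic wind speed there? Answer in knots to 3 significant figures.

94.8 knots

With the same pressure gradient and density, V_g ∝ 1/f ∝ 1/sin φ.
V₂ = V₁ · sin φ₁ / sin φ₂ = 64.1 × sin 37° / sin 24°
V₂ = 64.1 × 0.6018/0.4067 = 94.8 knots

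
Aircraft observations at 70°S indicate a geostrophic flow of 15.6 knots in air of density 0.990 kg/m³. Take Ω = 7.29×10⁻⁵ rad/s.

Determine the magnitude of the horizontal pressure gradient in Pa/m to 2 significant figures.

Coriolis parameter at 70°S:
f = 2Ω sin φ = 2 × 7.29×10⁻⁵ × sin 70° = 1.37×10⁻⁴ s⁻¹
Wind speed in SI: 15.6 knots = 8.03 m/s
Geostrophic balance rearranged: |∂P/∂n| = f ρ V_g
|∂P/∂n| = 1.37×10⁻⁴ × 0.990 × 8.03 = 1.09×10⁻³ Pa/m

1.1×10⁻³ Pa/m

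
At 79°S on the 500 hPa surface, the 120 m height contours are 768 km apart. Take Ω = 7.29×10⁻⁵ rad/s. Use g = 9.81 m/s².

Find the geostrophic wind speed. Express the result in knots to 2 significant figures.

Coriolis parameter at 79°S:
f = 2Ω sin φ = 2 × 7.29×10⁻⁵ × sin 79° = 1.43×10⁻⁴ s⁻¹
Height gradient: |∂Z/∂n| = 120 m / 768000 m = 1.56×10⁻⁴
On a pressure surface, geostrophic balance gives V_g = (g/f)|∂Z/∂n|:
V_g = 9.81 × 1.56×10⁻⁴ / 1.43×10⁻⁴ = 10.7 m/s
Converting: 10.7 m/s × 1.944 = 21 knots

21 knots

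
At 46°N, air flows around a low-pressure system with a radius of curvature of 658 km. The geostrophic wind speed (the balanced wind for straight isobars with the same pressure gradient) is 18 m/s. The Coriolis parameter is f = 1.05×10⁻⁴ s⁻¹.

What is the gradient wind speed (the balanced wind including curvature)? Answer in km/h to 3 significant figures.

53.4 km/h

Around a low, centrifugal force acts outward with Coriolis, so pressure-gradient force balances both:
(1/ρ)|∂P/∂n| = fV + V²/R  →  V² + fR·V − fR·V_g = 0
With fR = 1.05×10⁻⁴ × 658×10³ m = 69.1 m/s:
V = [−fR + √((fR)² + 4 fR V_g)]/2 = [−69.1 + √(69.1² + 4×69.1×18)]/2 = 14.8 m/s
Subgeostrophic (V < V_g = 18 m/s), as expected around a low.
Converting: 14.8 m/s × 3.6 = 53.4 km/h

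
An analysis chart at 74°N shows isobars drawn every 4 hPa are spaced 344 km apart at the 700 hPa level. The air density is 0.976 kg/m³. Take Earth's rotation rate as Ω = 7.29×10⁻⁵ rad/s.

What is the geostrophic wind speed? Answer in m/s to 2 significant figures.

Coriolis parameter at 74°N:
f = 2Ω sin φ = 2 × 7.29×10⁻⁵ × sin 74° = 1.40×10⁻⁴ s⁻¹
Pressure gradient: |∂P/∂n| = 400 Pa / 344000 m = 1.16×10⁻³ Pa/m
Geostrophic balance (pressure-gradient force = Coriolis force):
V_g = (1/(fρ)) |∂P/∂n| = 1.16×10⁻³ / (1.40×10⁻⁴ × 0.976) = 8.50 m/s

8.5 m/s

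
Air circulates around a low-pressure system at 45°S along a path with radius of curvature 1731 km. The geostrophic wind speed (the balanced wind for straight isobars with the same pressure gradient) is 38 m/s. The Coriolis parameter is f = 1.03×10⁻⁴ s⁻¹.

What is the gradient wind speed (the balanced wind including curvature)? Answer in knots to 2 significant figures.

Around a low, centrifugal force acts outward with Coriolis, so pressure-gradient force balances both:
(1/ρ)|∂P/∂n| = fV + V²/R  →  V² + fR·V − fR·V_g = 0
With fR = 1.03×10⁻⁴ × 1731×10³ m = 178 m/s:
V = [−fR + √((fR)² + 4 fR V_g)]/2 = [−178 + √(178² + 4×178×38)]/2 = 32.2 m/s
Subgeostrophic (V < V_g = 38 m/s), as expected around a low.
Converting: 32.2 m/s × 1.944 = 63 knots

63 knots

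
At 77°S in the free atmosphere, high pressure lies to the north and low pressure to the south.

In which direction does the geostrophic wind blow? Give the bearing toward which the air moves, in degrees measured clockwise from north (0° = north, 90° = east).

090°

The pressure-gradient force points toward the south (bearing 180°).
Geostrophic balance: in the Southern Hemisphere the Coriolis force deflects motion to the left, so the geostrophic wind blows 90° to the left of the pressure-gradient force (low pressure on the right).
Rotating 180° by 90° counterclockwise gives 090° — the wind blows toward the east.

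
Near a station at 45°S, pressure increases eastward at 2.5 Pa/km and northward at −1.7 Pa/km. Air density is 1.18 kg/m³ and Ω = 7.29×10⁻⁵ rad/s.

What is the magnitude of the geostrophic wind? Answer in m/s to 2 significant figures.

Coriolis parameter at 45°S:
f = 2Ω sin φ = 2 × 7.29×10⁻⁵ × sin 45° = 1.03×10⁻⁴ s⁻¹
In the Southern Hemisphere f is negative: f = −1.03×10⁻⁴ s⁻¹.
Component geostrophic relations (x east, y north):
u_g = −(1/(fρ)) ∂P/∂y,  v_g = (1/(fρ)) ∂P/∂x
u_g = −(−1.7×10⁻³)/(−1.03×10⁻⁴ × 1.18) = −14.0 m/s;  v_g = (2.5×10⁻³)/(−1.03×10⁻⁴ × 1.18) = −20.6 m/s
|V_g| = √(u_g² + v_g²) = 24.9 m/s

25 m/s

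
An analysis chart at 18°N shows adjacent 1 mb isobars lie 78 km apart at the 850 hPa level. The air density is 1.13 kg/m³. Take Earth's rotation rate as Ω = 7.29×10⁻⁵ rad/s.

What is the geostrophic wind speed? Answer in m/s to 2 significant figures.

25 m/s

Coriolis parameter at 18°N:
f = 2Ω sin φ = 2 × 7.29×10⁻⁵ × sin 18° = 4.51×10⁻⁵ s⁻¹
Pressure gradient: |∂P/∂n| = 100 Pa / 78000 m = 1.28×10⁻³ Pa/m
Geostrophic balance (pressure-gradient force = Coriolis force):
V_g = (1/(fρ)) |∂P/∂n| = 1.28×10⁻³ / (4.51×10⁻⁵ × 1.13) = 25.2 m/s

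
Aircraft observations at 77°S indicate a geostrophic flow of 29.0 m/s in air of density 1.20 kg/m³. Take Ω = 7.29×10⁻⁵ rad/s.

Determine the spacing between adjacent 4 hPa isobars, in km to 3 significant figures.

Coriolis parameter at 77°S:
f = 2Ω sin φ = 2 × 7.29×10⁻⁵ × sin 77° = 1.42×10⁻⁴ s⁻¹
Geostrophic balance rearranged: |∂P/∂n| = f ρ V_g
|∂P/∂n| = 1.42×10⁻⁴ × 1.20 × 29.0 = 4.94×10⁻³ Pa/m
Isobar spacing: Δn = ΔP/|∂P/∂n| = 400 Pa / 4.94×10⁻³ Pa/m = 80909 m ≈ 80.9 km

80.9 km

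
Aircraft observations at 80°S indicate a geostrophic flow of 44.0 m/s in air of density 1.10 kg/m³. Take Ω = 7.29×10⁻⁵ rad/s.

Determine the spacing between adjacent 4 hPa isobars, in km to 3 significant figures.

57.6 km

Coriolis parameter at 80°S:
f = 2Ω sin φ = 2 × 7.29×10⁻⁵ × sin 80° = 1.44×10⁻⁴ s⁻¹
Geostrophic balance rearranged: |∂P/∂n| = f ρ V_g
|∂P/∂n| = 1.44×10⁻⁴ × 1.10 × 44.0 = 6.95×10⁻³ Pa/m
Isobar spacing: Δn = ΔP/|∂P/∂n| = 400 Pa / 6.95×10⁻³ Pa/m = 57558 m ≈ 57.6 km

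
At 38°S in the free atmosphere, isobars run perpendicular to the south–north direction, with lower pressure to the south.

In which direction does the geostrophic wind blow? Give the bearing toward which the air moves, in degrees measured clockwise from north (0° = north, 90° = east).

090°

The pressure-gradient force points toward the south (bearing 180°).
Geostrophic balance: in the Southern Hemisphere the Coriolis force deflects motion to the left, so the geostrophic wind blows 90° to the left of the pressure-gradient force (low pressure on the right).
Rotating 180° by 90° counterclockwise gives 090° — the wind blows toward the east.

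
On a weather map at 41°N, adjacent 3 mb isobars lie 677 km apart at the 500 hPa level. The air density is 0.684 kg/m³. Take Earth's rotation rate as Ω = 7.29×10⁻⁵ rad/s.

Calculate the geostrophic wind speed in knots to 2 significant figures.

Coriolis parameter at 41°N:
f = 2Ω sin φ = 2 × 7.29×10⁻⁵ × sin 41° = 9.57×10⁻⁵ s⁻¹
Pressure gradient: |∂P/∂n| = 300 Pa / 677000 m = 4.43×10⁻⁴ Pa/m
Geostrophic balance (pressure-gradient force = Coriolis force):
V_g = (1/(fρ)) |∂P/∂n| = 4.43×10⁻⁴ / (9.57×10⁻⁵ × 0.684) = 6.77 m/s
Converting: 6.77 m/s × 1.944 = 13 knots

13 knots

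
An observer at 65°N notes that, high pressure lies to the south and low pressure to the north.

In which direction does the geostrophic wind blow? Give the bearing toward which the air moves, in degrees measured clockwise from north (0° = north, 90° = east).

The pressure-gradient force points toward the north (bearing 000°).
Geostrophic balance: in the Northern Hemisphere the Coriolis force deflects motion to the right, so the geostrophic wind blows 90° to the right of the pressure-gradient force (low pressure on the left).
Rotating 000° by 90° clockwise gives 090° — the wind blows toward the east.

090°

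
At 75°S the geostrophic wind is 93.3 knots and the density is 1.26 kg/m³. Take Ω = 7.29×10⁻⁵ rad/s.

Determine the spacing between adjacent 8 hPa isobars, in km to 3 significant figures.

93.9 km

Coriolis parameter at 75°S:
f = 2Ω sin φ = 2 × 7.29×10⁻⁵ × sin 75° = 1.41×10⁻⁴ s⁻¹
Wind speed in SI: 93.3 knots = 48.0 m/s
Geostrophic balance rearranged: |∂P/∂n| = f ρ V_g
|∂P/∂n| = 1.41×10⁻⁴ × 1.26 × 48.0 = 8.52×10⁻³ Pa/m
Isobar spacing: Δn = ΔP/|∂P/∂n| = 800 Pa / 8.52×10⁻³ Pa/m = 93929 m ≈ 93.9 km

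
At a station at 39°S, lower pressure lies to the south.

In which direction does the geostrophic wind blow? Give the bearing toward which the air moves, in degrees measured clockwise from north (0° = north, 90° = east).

The pressure-gradient force points toward the south (bearing 180°).
Geostrophic balance: in the Southern Hemisphere the Coriolis force deflects motion to the left, so the geostrophic wind blows 90° to the left of the pressure-gradient force (low pressure on the right).
Rotating 180° by 90° counterclockwise gives 090° — the wind blows toward the east.

090°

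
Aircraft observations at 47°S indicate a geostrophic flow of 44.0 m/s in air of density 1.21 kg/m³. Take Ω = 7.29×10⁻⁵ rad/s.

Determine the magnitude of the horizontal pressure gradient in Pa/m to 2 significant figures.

5.7×10⁻³ Pa/m

Coriolis parameter at 47°S:
f = 2Ω sin φ = 2 × 7.29×10⁻⁵ × sin 47° = 1.07×10⁻⁴ s⁻¹
Geostrophic balance rearranged: |∂P/∂n| = f ρ V_g
|∂P/∂n| = 1.07×10⁻⁴ × 1.21 × 44.0 = 5.68×10⁻³ Pa/m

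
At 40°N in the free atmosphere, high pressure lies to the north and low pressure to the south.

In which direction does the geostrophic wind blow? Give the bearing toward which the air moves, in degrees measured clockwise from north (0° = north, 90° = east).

The pressure-gradient force points toward the south (bearing 180°).
Geostrophic balance: in the Northern Hemisphere the Coriolis force deflects motion to the right, so the geostrophic wind blows 90° to the right of the pressure-gradient force (low pressure on the left).
Rotating 180° by 90° clockwise gives 270° — the wind blows toward the west.

270°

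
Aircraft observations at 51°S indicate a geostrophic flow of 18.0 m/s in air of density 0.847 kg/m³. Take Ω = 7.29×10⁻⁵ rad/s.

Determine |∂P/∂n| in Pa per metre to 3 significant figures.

1.73×10⁻³ Pa/m

Coriolis parameter at 51°S:
f = 2Ω sin φ = 2 × 7.29×10⁻⁵ × sin 51° = 1.13×10⁻⁴ s⁻¹
Geostrophic balance rearranged: |∂P/∂n| = f ρ V_g
|∂P/∂n| = 1.13×10⁻⁴ × 0.847 × 18.0 = 1.73×10⁻³ Pa/m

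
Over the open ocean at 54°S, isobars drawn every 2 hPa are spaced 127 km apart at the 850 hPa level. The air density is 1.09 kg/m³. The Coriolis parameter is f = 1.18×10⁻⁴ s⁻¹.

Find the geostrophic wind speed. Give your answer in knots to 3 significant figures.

23.8 knots

Pressure gradient: |∂P/∂n| = 200 Pa / 127000 m = 1.57×10⁻³ Pa/m
Geostrophic balance (pressure-gradient force = Coriolis force):
V_g = (1/(fρ)) |∂P/∂n| = 1.57×10⁻³ / (1.18×10⁻⁴ × 1.09) = 12.2 m/s
Converting: 12.2 m/s × 1.944 = 23.8 knots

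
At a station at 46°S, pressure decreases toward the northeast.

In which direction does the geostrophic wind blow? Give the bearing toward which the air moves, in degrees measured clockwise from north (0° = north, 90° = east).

The pressure-gradient force points toward the northeast (bearing 045°).
Geostrophic balance: in the Southern Hemisphere the Coriolis force deflects motion to the left, so the geostrophic wind blows 90° to the left of the pressure-gradient force (low pressure on the right).
Rotating 045° by 90° counterclockwise gives 315° — the wind blows toward the northwest.

315°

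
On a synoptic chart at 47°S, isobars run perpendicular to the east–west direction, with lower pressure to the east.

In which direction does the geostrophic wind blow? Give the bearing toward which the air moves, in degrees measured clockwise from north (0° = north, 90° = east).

The pressure-gradient force points toward the east (bearing 090°).
Geostrophic balance: in the Southern Hemisphere the Coriolis force deflects motion to the left, so the geostrophic wind blows 90° to the left of the pressure-gradient force (low pressure on the right).
Rotating 090° by 90° counterclockwise gives 000° — the wind blows toward the north.

000°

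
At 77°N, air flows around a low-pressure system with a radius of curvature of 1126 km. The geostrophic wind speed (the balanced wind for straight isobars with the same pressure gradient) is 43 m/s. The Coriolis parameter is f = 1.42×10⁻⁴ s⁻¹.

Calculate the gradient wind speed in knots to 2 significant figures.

Around a low, centrifugal force acts outward with Coriolis, so pressure-gradient force balances both:
(1/ρ)|∂P/∂n| = fV + V²/R  →  V² + fR·V − fR·V_g = 0
With fR = 1.42×10⁻⁴ × 1126×10³ m = 160 m/s:
V = [−fR + √((fR)² + 4 fR V_g)]/2 = [−160 + √(160² + 4×160×43)]/2 = 35.2 m/s
Subgeostrophic (V < V_g = 43 m/s), as expected around a low.
Converting: 35.2 m/s × 1.944 = 68 knots

68 knots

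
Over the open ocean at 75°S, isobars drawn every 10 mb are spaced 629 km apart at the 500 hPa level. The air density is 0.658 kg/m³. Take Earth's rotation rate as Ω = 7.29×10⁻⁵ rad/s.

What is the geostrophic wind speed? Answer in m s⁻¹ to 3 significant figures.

Coriolis parameter at 75°S:
f = 2Ω sin φ = 2 × 7.29×10⁻⁵ × sin 75° = 1.41×10⁻⁴ s⁻¹
Pressure gradient: |∂P/∂n| = 1000 Pa / 629000 m = 1.59×10⁻³ Pa/m
Geostrophic balance (pressure-gradient force = Coriolis force):
V_g = (1/(fρ)) |∂P/∂n| = 1.59×10⁻³ / (1.41×10⁻⁴ × 0.658) = 17.2 m/s

17.2 m s⁻¹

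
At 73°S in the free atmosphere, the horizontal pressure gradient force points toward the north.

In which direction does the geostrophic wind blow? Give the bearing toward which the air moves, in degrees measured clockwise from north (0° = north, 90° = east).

The pressure-gradient force points toward the north (bearing 000°).
Geostrophic balance: in the Southern Hemisphere the Coriolis force deflects motion to the left, so the geostrophic wind blows 90° to the left of the pressure-gradient force (low pressure on the right).
Rotating 000° by 90° counterclockwise gives 270° — the wind blows toward the west.

270°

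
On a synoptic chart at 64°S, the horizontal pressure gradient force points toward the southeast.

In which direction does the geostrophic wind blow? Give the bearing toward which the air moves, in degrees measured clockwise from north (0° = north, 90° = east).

045°

The pressure-gradient force points toward the southeast (bearing 135°).
Geostrophic balance: in the Southern Hemisphere the Coriolis force deflects motion to the left, so the geostrophic wind blows 90° to the left of the pressure-gradient force (low pressure on the right).
Rotating 135° by 90° counterclockwise gives 045° — the wind blows toward the northeast.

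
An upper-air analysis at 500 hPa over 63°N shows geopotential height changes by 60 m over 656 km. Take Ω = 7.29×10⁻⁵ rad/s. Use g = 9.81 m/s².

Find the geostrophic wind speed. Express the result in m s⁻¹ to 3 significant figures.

Coriolis parameter at 63°N:
f = 2Ω sin φ = 2 × 7.29×10⁻⁵ × sin 63° = 1.30×10⁻⁴ s⁻¹
Height gradient: |∂Z/∂n| = 60 m / 656000 m = 9.15×10⁻⁵
On a pressure surface, geostrophic balance gives V_g = (g/f)|∂Z/∂n|:
V_g = 9.81 × 9.15×10⁻⁵ / 1.30×10⁻⁴ = 6.91 m/s

6.91 m s⁻¹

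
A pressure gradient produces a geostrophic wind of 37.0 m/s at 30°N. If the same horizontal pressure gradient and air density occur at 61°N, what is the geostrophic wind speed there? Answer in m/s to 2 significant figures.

21 m/s

With the same pressure gradient and density, V_g ∝ 1/f ∝ 1/sin φ.
V₂ = V₁ · sin φ₁ / sin φ₂ = 37.0 × sin 30° / sin 61°
V₂ = 37.0 × 0.5000/0.8746 = 21 m/s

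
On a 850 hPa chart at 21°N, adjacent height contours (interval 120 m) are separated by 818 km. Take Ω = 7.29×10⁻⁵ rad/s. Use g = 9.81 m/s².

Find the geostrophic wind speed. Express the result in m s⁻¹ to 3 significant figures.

27.5 m s⁻¹

Coriolis parameter at 21°N:
f = 2Ω sin φ = 2 × 7.29×10⁻⁵ × sin 21° = 5.23×10⁻⁵ s⁻¹
Height gradient: |∂Z/∂n| = 120 m / 818000 m = 1.47×10⁻⁴
On a pressure surface, geostrophic balance gives V_g = (g/f)|∂Z/∂n|:
V_g = 9.81 × 1.47×10⁻⁴ / 5.23×10⁻⁵ = 27.5 m/s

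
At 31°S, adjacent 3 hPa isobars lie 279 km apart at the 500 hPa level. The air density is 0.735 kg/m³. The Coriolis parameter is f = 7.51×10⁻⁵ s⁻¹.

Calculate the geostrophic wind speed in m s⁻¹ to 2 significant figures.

Pressure gradient: |∂P/∂n| = 300 Pa / 279000 m = 1.08×10⁻³ Pa/m
Geostrophic balance (pressure-gradient force = Coriolis force):
V_g = (1/(fρ)) |∂P/∂n| = 1.08×10⁻³ / (7.51×10⁻⁵ × 0.735) = 19.5 m/s

19 m s⁻¹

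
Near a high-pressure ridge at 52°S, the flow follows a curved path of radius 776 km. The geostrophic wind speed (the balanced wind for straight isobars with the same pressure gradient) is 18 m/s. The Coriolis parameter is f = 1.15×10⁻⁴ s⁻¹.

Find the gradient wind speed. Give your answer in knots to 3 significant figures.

Around a high, pressure-gradient force acts outward with centrifugal, so Coriolis balances both:
fV = (1/ρ)|∂P/∂n| + V²/R  →  V² − fR·V + fR·V_g = 0
With fR = 1.15×10⁻⁴ × 776×10³ m = 89.2 m/s:
V = [fR − √((fR)² − 4 fR V_g)]/2 = [89.2 − √(89.2² − 4×89.2×18)]/2 = 25 m/s
Supergeostrophic (V > V_g = 18 m/s), as expected around a high.
Converting: 25 m/s × 1.944 = 48.6 knots

48.6 knots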